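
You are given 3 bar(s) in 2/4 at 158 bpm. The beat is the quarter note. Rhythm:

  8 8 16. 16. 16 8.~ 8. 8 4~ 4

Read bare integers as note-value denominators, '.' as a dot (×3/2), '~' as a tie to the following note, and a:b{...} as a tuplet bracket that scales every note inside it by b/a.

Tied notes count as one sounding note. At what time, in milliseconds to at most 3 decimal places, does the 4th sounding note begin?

note 4 onset = 11/8b = 522.152ms

1. 0.0ms @ 0 + 189.873ms (1/2)
2. 189.873ms @ 1/2 + 189.873ms (1/2)
3. 379.747ms @ 1 + 142.405ms (3/8)
4. 522.152ms @ 11/8 + 142.405ms (3/8)
5. 664.557ms @ 7/4 + 94.937ms (1/4)
6. 759.494ms @ 2 + 569.62ms (3/2)
7. 1329.114ms @ 7/2 + 189.873ms (1/2)
8. 1518.987ms @ 4 + 759.494ms (2)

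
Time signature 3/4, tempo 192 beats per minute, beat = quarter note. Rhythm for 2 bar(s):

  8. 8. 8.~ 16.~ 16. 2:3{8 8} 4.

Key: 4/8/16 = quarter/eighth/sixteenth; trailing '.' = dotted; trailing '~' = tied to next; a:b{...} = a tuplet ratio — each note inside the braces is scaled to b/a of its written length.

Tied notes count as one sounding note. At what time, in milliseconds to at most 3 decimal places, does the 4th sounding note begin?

1. 0.0ms @ 0 + 234.375ms (3/4)
2. 234.375ms @ 3/4 + 234.375ms (3/4)
3. 468.75ms @ 3/2 + 468.75ms (3/2)
4. 937.5ms @ 3 + 234.375ms (3/4)
5. 1171.875ms @ 15/4 + 234.375ms (3/4)
6. 1406.25ms @ 9/2 + 468.75ms (3/2)

note 4 onset = 3b = 937.5ms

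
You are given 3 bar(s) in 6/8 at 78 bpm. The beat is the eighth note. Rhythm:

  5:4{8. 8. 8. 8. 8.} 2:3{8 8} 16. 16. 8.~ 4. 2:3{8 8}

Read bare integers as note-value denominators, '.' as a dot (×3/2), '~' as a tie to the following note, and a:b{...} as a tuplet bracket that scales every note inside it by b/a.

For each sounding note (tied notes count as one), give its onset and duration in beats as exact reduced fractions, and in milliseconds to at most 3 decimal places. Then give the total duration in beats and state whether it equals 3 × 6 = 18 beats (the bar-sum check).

1) 0.0ms=0b +923.077ms=6/5b
2) 923.077ms=6/5b +923.077ms=6/5b
3) 1846.154ms=12/5b +923.077ms=6/5b
4) 2769.231ms=18/5b +923.077ms=6/5b
5) 3692.308ms=24/5b +923.077ms=6/5b
6) 4615.385ms=6b +1153.846ms=3/2b
7) 5769.231ms=15/2b +1153.846ms=3/2b
8) 6923.077ms=9b +576.923ms=3/4b
9) 7500.0ms=39/4b +576.923ms=3/4b
10) 8076.923ms=21/2b +3461.538ms=9/2b
11) 11538.462ms=15b +1153.846ms=3/2b
12) 12692.308ms=33/2b +1153.846ms=3/2b
Σ=18b of 18 (78bpm 6/8) — PASS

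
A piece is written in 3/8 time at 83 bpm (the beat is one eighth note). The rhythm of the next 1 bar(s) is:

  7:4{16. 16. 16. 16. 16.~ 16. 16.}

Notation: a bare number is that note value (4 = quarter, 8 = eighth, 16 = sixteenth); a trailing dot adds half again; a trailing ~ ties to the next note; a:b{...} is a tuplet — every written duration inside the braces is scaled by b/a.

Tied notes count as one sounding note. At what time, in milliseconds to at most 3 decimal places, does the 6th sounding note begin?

1. 0.0ms @ 0 + 309.811ms (3/7)
2. 309.811ms @ 3/7 + 309.811ms (3/7)
3. 619.621ms @ 6/7 + 309.811ms (3/7)
4. 929.432ms @ 9/7 + 309.811ms (3/7)
5. 1239.243ms @ 12/7 + 619.621ms (6/7)
6. 1858.864ms @ 18/7 + 309.811ms (3/7)

note 6 onset = 18/7b = 1858.864ms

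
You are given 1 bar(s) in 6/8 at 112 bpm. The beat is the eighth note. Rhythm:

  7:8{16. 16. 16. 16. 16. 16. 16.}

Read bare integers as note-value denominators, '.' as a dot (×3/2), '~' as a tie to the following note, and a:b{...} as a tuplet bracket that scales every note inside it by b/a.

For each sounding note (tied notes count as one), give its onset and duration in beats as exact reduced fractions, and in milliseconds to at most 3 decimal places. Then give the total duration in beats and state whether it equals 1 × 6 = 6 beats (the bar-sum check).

1) 0.0ms=0b +459.184ms=6/7b
2) 459.184ms=6/7b +459.184ms=6/7b
3) 918.367ms=12/7b +459.184ms=6/7b
4) 1377.551ms=18/7b +459.184ms=6/7b
5) 1836.735ms=24/7b +459.184ms=6/7b
6) 2295.918ms=30/7b +459.184ms=6/7b
7) 2755.102ms=36/7b +459.184ms=6/7b
Σ=6b of 6 (112bpm 6/8) — PASS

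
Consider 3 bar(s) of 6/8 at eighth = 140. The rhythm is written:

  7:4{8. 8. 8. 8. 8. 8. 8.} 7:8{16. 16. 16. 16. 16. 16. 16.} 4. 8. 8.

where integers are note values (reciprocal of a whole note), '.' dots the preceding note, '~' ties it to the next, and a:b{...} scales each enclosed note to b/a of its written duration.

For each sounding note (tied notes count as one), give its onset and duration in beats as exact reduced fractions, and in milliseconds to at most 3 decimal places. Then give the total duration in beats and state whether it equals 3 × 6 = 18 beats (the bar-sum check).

1) 0.0ms=0b +367.347ms=6/7b
2) 367.347ms=6/7b +367.347ms=6/7b
3) 734.694ms=12/7b +367.347ms=6/7b
4) 1102.041ms=18/7b +367.347ms=6/7b
5) 1469.388ms=24/7b +367.347ms=6/7b
6) 1836.735ms=30/7b +367.347ms=6/7b
7) 2204.082ms=36/7b +367.347ms=6/7b
8) 2571.429ms=6b +367.347ms=6/7b
9) 2938.776ms=48/7b +367.347ms=6/7b
10) 3306.122ms=54/7b +367.347ms=6/7b
11) 3673.469ms=60/7b +367.347ms=6/7b
12) 4040.816ms=66/7b +367.347ms=6/7b
13) 4408.163ms=72/7b +367.347ms=6/7b
14) 4775.51ms=78/7b +367.347ms=6/7b
15) 5142.857ms=12b +1285.714ms=3b
16) 6428.571ms=15b +642.857ms=3/2b
17) 7071.429ms=33/2b +642.857ms=3/2b
Σ=18b of 18 (140bpm 6/8) — PASS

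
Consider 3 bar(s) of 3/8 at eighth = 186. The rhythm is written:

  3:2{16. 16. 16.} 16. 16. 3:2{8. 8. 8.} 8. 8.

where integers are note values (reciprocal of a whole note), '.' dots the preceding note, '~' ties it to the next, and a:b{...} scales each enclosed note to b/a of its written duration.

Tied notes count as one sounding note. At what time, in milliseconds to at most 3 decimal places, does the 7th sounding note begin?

note 7 onset = 4b = 1290.323ms

1. 0.0ms @ 0 + 161.29ms (1/2)
2. 161.29ms @ 1/2 + 161.29ms (1/2)
3. 322.581ms @ 1 + 161.29ms (1/2)
4. 483.871ms @ 3/2 + 241.935ms (3/4)
5. 725.806ms @ 9/4 + 241.935ms (3/4)
6. 967.742ms @ 3 + 322.581ms (1)
7. 1290.323ms @ 4 + 322.581ms (1)
8. 1612.903ms @ 5 + 322.581ms (1)
9. 1935.484ms @ 6 + 483.871ms (3/2)
10. 2419.355ms @ 15/2 + 483.871ms (3/2)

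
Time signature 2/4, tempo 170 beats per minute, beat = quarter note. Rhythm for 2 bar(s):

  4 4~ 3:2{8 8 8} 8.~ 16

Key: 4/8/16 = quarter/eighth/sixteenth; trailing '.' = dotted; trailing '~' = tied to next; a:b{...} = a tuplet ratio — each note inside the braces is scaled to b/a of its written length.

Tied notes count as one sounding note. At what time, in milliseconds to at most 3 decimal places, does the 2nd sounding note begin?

1. 0.0ms @ 0 + 352.941ms (1)
2. 352.941ms @ 1 + 470.588ms (4/3)
3. 823.529ms @ 7/3 + 117.647ms (1/3)
4. 941.176ms @ 8/3 + 117.647ms (1/3)
5. 1058.824ms @ 3 + 352.941ms (1)

note 2 onset = 1b = 352.941ms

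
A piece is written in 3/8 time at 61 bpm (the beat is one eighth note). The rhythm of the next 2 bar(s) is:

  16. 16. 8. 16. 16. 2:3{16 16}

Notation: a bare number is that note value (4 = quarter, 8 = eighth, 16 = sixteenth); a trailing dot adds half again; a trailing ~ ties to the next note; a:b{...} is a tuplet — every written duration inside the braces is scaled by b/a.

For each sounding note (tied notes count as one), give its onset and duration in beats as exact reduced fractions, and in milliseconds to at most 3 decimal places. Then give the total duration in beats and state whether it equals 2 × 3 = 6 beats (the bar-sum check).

1) 0.0ms=0b +737.705ms=3/4b
2) 737.705ms=3/4b +737.705ms=3/4b
3) 1475.41ms=3/2b +1475.41ms=3/2b
4) 2950.82ms=3b +737.705ms=3/4b
5) 3688.525ms=15/4b +737.705ms=3/4b
6) 4426.23ms=9/2b +737.705ms=3/4b
7) 5163.934ms=21/4b +737.705ms=3/4b
Σ=6b of 6 (61bpm 3/8) — PASS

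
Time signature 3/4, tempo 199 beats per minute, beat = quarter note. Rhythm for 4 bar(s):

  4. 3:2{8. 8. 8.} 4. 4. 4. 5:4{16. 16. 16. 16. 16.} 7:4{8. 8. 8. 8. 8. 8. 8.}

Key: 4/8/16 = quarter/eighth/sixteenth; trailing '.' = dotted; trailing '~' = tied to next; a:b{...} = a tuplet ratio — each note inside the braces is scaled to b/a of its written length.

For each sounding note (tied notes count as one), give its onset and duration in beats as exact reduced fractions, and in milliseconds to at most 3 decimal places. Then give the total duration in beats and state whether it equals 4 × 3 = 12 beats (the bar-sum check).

1) 0.0ms=0b +452.261ms=3/2b
2) 452.261ms=3/2b +150.754ms=1/2b
3) 603.015ms=2b +150.754ms=1/2b
4) 753.769ms=5/2b +150.754ms=1/2b
5) 904.523ms=3b +452.261ms=3/2b
6) 1356.784ms=9/2b +452.261ms=3/2b
7) 1809.045ms=6b +452.261ms=3/2b
8) 2261.307ms=15/2b +90.452ms=3/10b
9) 2351.759ms=39/5b +90.452ms=3/10b
10) 2442.211ms=81/10b +90.452ms=3/10b
11) 2532.663ms=42/5b +90.452ms=3/10b
12) 2623.116ms=87/10b +90.452ms=3/10b
13) 2713.568ms=9b +129.218ms=3/7b
14) 2842.785ms=66/7b +129.218ms=3/7b
15) 2972.003ms=69/7b +129.218ms=3/7b
16) 3101.22ms=72/7b +129.218ms=3/7b
17) 3230.438ms=75/7b +129.218ms=3/7b
18) 3359.655ms=78/7b +129.218ms=3/7b
19) 3488.873ms=81/7b +129.218ms=3/7b
Σ=12b of 12 (199bpm 3/4) — PASS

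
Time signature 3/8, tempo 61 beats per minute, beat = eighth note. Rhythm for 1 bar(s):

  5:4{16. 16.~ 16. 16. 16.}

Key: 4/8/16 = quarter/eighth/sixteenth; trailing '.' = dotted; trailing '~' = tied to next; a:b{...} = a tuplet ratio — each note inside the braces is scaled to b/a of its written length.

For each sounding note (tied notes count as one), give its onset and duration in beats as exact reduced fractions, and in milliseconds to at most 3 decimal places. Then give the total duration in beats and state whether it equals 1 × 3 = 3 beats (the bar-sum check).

1) 0.0ms=0b +590.164ms=3/5b
2) 590.164ms=3/5b +1180.328ms=6/5b
3) 1770.492ms=9/5b +590.164ms=3/5b
4) 2360.656ms=12/5b +590.164ms=3/5b
Σ=3b of 3 (61bpm 3/8) — PASS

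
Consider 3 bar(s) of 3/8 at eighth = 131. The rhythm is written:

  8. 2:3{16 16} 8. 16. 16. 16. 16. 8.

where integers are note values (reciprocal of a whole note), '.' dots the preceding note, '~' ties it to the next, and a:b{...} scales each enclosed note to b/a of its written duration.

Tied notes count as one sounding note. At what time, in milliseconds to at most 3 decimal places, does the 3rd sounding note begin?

1. 0.0ms @ 0 + 687.023ms (3/2)
2. 687.023ms @ 3/2 + 343.511ms (3/4)
3. 1030.534ms @ 9/4 + 343.511ms (3/4)
4. 1374.046ms @ 3 + 687.023ms (3/2)
5. 2061.069ms @ 9/2 + 343.511ms (3/4)
6. 2404.58ms @ 21/4 + 343.511ms (3/4)
7. 2748.092ms @ 6 + 343.511ms (3/4)
8. 3091.603ms @ 27/4 + 343.511ms (3/4)
9. 3435.115ms @ 15/2 + 687.023ms (3/2)

note 3 onset = 9/4b = 1030.534ms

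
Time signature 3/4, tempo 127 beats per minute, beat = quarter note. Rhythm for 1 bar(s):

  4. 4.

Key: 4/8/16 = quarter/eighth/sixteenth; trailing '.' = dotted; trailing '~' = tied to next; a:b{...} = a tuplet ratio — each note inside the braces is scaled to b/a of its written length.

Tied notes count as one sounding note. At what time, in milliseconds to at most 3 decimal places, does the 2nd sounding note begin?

1. 0.0ms @ 0 + 708.661ms (3/2)
2. 708.661ms @ 3/2 + 708.661ms (3/2)

note 2 onset = 3/2b = 708.661ms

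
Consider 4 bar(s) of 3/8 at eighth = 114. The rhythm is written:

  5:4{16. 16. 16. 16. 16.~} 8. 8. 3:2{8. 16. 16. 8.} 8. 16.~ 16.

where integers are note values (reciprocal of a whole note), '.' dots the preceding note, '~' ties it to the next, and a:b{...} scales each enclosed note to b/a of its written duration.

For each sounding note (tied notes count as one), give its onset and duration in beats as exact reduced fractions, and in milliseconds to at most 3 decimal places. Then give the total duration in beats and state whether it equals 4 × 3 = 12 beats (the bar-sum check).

1) 0.0ms=0b +315.789ms=3/5b
2) 315.789ms=3/5b +315.789ms=3/5b
3) 631.579ms=6/5b +315.789ms=3/5b
4) 947.368ms=9/5b +315.789ms=3/5b
5) 1263.158ms=12/5b +1105.263ms=21/10b
6) 2368.421ms=9/2b +789.474ms=3/2b
7) 3157.895ms=6b +526.316ms=1b
8) 3684.211ms=7b +263.158ms=1/2b
9) 3947.368ms=15/2b +263.158ms=1/2b
10) 4210.526ms=8b +526.316ms=1b
11) 4736.842ms=9b +789.474ms=3/2b
12) 5526.316ms=21/2b +789.474ms=3/2b
Σ=12b of 12 (114bpm 3/8) — PASS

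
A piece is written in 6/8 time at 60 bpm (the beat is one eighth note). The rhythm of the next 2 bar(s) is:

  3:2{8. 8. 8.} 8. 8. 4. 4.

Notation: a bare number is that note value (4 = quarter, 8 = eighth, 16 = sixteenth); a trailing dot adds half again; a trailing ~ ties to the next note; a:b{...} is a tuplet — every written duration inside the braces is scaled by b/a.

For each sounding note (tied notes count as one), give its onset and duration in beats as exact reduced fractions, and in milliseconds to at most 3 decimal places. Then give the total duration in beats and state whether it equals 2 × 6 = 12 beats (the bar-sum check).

1) 0.0ms=0b +1000.0ms=1b
2) 1000.0ms=1b +1000.0ms=1b
3) 2000.0ms=2b +1000.0ms=1b
4) 3000.0ms=3b +1500.0ms=3/2b
5) 4500.0ms=9/2b +1500.0ms=3/2b
6) 6000.0ms=6b +3000.0ms=3b
7) 9000.0ms=9b +3000.0ms=3b
Σ=12b of 12 (60bpm 6/8) — PASS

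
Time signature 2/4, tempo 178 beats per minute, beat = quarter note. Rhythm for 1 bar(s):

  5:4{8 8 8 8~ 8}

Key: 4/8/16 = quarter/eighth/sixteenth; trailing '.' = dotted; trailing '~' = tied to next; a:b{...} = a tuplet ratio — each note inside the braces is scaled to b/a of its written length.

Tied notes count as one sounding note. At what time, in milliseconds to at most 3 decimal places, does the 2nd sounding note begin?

1. 0.0ms @ 0 + 134.831ms (2/5)
2. 134.831ms @ 2/5 + 134.831ms (2/5)
3. 269.663ms @ 4/5 + 134.831ms (2/5)
4. 404.494ms @ 6/5 + 269.663ms (4/5)

note 2 onset = 2/5b = 134.831ms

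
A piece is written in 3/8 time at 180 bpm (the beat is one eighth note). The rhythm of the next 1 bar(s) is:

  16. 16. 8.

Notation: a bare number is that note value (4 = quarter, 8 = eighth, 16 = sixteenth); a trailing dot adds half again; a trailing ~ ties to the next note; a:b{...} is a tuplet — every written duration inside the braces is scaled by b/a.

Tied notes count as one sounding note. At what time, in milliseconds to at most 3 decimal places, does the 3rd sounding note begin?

1. 0.0ms @ 0 + 250.0ms (3/4)
2. 250.0ms @ 3/4 + 250.0ms (3/4)
3. 500.0ms @ 3/2 + 500.0ms (3/2)

note 3 onset = 3/2b = 500.0ms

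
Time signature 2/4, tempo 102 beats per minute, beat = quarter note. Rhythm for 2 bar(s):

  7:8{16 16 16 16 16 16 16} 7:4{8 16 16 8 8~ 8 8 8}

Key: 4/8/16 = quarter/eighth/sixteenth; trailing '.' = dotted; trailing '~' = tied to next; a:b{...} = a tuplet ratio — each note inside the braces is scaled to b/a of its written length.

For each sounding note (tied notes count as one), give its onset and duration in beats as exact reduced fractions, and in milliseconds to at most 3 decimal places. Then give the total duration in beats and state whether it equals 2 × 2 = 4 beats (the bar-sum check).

1) 0.0ms=0b +168.067ms=2/7b
2) 168.067ms=2/7b +168.067ms=2/7b
3) 336.134ms=4/7b +168.067ms=2/7b
4) 504.202ms=6/7b +168.067ms=2/7b
5) 672.269ms=8/7b +168.067ms=2/7b
6) 840.336ms=10/7b +168.067ms=2/7b
7) 1008.403ms=12/7b +168.067ms=2/7b
8) 1176.471ms=2b +168.067ms=2/7b
9) 1344.538ms=16/7b +84.034ms=1/7b
10) 1428.571ms=17/7b +84.034ms=1/7b
11) 1512.605ms=18/7b +168.067ms=2/7b
12) 1680.672ms=20/7b +336.134ms=4/7b
13) 2016.807ms=24/7b +168.067ms=2/7b
14) 2184.874ms=26/7b +168.067ms=2/7b
Σ=4b of 4 (102bpm 2/4) — PASS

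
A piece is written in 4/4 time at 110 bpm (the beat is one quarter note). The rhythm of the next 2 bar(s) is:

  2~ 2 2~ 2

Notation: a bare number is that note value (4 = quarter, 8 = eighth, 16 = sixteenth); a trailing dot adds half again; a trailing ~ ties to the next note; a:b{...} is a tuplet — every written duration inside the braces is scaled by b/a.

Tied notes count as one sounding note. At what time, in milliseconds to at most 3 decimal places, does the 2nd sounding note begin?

note 2 onset = 4b = 2181.818ms

1. 0.0ms @ 0 + 2181.818ms (4)
2. 2181.818ms @ 4 + 2181.818ms (4)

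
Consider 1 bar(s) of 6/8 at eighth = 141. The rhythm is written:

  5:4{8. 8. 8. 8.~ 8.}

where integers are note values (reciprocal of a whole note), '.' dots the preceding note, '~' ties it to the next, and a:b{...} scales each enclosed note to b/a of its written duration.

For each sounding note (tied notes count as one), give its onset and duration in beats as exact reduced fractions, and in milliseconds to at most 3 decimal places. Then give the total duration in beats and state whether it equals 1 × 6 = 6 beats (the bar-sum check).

1) 0.0ms=0b +510.638ms=6/5b
2) 510.638ms=6/5b +510.638ms=6/5b
3) 1021.277ms=12/5b +510.638ms=6/5b
4) 1531.915ms=18/5b +1021.277ms=12/5b
Σ=6b of 6 (141bpm 6/8) — PASS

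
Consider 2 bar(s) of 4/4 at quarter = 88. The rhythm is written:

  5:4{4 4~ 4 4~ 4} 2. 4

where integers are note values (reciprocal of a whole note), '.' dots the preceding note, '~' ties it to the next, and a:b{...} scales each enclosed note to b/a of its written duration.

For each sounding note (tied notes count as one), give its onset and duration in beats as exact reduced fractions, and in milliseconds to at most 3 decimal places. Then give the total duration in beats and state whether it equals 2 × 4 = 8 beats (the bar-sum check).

1) 0.0ms=0b +545.455ms=4/5b
2) 545.455ms=4/5b +1090.909ms=8/5b
3) 1636.364ms=12/5b +1090.909ms=8/5b
4) 2727.273ms=4b +2045.455ms=3b
5) 4772.727ms=7b +681.818ms=1b
Σ=8b of 8 (88bpm 4/4) — PASS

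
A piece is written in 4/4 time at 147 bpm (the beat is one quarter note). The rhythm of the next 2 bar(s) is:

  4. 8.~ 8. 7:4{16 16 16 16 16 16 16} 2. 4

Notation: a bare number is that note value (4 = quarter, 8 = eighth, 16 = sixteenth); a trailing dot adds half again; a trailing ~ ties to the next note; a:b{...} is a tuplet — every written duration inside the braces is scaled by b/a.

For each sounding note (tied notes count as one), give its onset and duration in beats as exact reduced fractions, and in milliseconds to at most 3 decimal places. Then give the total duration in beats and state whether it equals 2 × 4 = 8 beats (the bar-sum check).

1) 0.0ms=0b +612.245ms=3/2b
2) 612.245ms=3/2b +612.245ms=3/2b
3) 1224.49ms=3b +58.309ms=1/7b
4) 1282.799ms=22/7b +58.309ms=1/7b
5) 1341.108ms=23/7b +58.309ms=1/7b
6) 1399.417ms=24/7b +58.309ms=1/7b
7) 1457.726ms=25/7b +58.309ms=1/7b
8) 1516.035ms=26/7b +58.309ms=1/7b
9) 1574.344ms=27/7b +58.309ms=1/7b
10) 1632.653ms=4b +1224.49ms=3b
11) 2857.143ms=7b +408.163ms=1b
Σ=8b of 8 (147bpm 4/4) — PASS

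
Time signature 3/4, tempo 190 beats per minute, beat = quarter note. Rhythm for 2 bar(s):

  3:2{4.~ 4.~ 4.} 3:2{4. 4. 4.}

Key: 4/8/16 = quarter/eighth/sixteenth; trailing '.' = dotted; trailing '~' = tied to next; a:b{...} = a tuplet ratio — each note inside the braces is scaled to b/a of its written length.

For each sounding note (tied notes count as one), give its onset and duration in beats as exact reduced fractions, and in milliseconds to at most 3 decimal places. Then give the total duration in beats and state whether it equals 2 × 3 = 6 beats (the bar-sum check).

1) 0.0ms=0b +947.368ms=3b
2) 947.368ms=3b +315.789ms=1b
3) 1263.158ms=4b +315.789ms=1b
4) 1578.947ms=5b +315.789ms=1b
Σ=6b of 6 (190bpm 3/4) — PASS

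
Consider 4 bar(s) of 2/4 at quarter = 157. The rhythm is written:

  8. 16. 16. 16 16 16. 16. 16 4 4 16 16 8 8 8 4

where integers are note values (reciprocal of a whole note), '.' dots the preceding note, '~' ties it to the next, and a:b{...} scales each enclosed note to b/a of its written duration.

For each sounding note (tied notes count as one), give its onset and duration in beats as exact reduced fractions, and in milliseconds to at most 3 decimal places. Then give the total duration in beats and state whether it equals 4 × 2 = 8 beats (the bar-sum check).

1) 0.0ms=0b +286.624ms=3/4b
2) 286.624ms=3/4b +143.312ms=3/8b
3) 429.936ms=9/8b +143.312ms=3/8b
4) 573.248ms=3/2b +95.541ms=1/4b
5) 668.79ms=7/4b +95.541ms=1/4b
6) 764.331ms=2b +143.312ms=3/8b
7) 907.643ms=19/8b +143.312ms=3/8b
8) 1050.955ms=11/4b +95.541ms=1/4b
9) 1146.497ms=3b +382.166ms=1b
10) 1528.662ms=4b +382.166ms=1b
11) 1910.828ms=5b +95.541ms=1/4b
12) 2006.369ms=21/4b +95.541ms=1/4b
13) 2101.911ms=11/2b +191.083ms=1/2b
14) 2292.994ms=6b +191.083ms=1/2b
15) 2484.076ms=13/2b +191.083ms=1/2b
16) 2675.159ms=7b +382.166ms=1b
Σ=8b of 8 (157bpm 2/4) — PASS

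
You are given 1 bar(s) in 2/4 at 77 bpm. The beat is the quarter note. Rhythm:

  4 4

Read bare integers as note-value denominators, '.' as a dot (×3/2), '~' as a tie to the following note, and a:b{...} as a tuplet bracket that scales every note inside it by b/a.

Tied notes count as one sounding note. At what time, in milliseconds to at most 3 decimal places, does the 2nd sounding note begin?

1. 0.0ms @ 0 + 779.221ms (1)
2. 779.221ms @ 1 + 779.221ms (1)

note 2 onset = 1b = 779.221ms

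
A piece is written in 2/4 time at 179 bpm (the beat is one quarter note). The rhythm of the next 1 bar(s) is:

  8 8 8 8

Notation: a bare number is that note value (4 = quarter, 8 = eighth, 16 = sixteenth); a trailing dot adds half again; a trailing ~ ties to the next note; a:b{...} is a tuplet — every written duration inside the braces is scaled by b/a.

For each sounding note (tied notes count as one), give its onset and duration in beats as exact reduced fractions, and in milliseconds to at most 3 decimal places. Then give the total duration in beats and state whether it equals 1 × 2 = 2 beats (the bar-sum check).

1) 0.0ms=0b +167.598ms=1/2b
2) 167.598ms=1/2b +167.598ms=1/2b
3) 335.196ms=1b +167.598ms=1/2b
4) 502.793ms=3/2b +167.598ms=1/2b
Σ=2b of 2 (179bpm 2/4) — PASS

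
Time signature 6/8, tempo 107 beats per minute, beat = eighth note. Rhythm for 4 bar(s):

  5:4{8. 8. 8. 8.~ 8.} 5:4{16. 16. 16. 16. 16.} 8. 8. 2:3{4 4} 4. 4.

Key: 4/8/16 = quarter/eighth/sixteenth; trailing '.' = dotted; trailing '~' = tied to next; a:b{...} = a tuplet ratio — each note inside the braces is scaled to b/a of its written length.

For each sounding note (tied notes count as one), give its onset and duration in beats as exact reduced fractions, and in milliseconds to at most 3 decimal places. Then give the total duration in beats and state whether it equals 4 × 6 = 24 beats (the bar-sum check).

1) 0.0ms=0b +672.897ms=6/5b
2) 672.897ms=6/5b +672.897ms=6/5b
3) 1345.794ms=12/5b +672.897ms=6/5b
4) 2018.692ms=18/5b +1345.794ms=12/5b
5) 3364.486ms=6b +336.449ms=3/5b
6) 3700.935ms=33/5b +336.449ms=3/5b
7) 4037.383ms=36/5b +336.449ms=3/5b
8) 4373.832ms=39/5b +336.449ms=3/5b
9) 4710.28ms=42/5b +336.449ms=3/5b
10) 5046.729ms=9b +841.121ms=3/2b
11) 5887.85ms=21/2b +841.121ms=3/2b
12) 6728.972ms=12b +1682.243ms=3b
13) 8411.215ms=15b +1682.243ms=3b
14) 10093.458ms=18b +1682.243ms=3b
15) 11775.701ms=21b +1682.243ms=3b
Σ=24b of 24 (107bpm 6/8) — PASS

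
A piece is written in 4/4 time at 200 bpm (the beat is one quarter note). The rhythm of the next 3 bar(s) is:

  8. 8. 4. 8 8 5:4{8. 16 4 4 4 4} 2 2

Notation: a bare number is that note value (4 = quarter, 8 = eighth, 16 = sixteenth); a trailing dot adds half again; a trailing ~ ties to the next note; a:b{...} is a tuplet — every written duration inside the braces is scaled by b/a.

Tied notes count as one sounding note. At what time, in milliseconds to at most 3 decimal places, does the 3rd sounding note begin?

1. 0.0ms @ 0 + 225.0ms (3/4)
2. 225.0ms @ 3/4 + 225.0ms (3/4)
3. 450.0ms @ 3/2 + 450.0ms (3/2)
4. 900.0ms @ 3 + 150.0ms (1/2)
5. 1050.0ms @ 7/2 + 150.0ms (1/2)
6. 1200.0ms @ 4 + 180.0ms (3/5)
7. 1380.0ms @ 23/5 + 60.0ms (1/5)
8. 1440.0ms @ 24/5 + 240.0ms (4/5)
9. 1680.0ms @ 28/5 + 240.0ms (4/5)
10. 1920.0ms @ 32/5 + 240.0ms (4/5)
11. 2160.0ms @ 36/5 + 240.0ms (4/5)
12. 2400.0ms @ 8 + 600.0ms (2)
13. 3000.0ms @ 10 + 600.0ms (2)

note 3 onset = 3/2b = 450.0ms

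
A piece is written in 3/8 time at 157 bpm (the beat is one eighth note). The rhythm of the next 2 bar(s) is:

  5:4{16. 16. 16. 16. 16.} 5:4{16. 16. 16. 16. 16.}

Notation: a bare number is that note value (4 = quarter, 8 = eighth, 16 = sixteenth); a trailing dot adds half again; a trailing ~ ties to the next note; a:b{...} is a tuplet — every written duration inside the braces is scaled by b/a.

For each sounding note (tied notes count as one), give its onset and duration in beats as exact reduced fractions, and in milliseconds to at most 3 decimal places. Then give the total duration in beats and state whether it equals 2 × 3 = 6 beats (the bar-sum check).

1) 0.0ms=0b +229.299ms=3/5b
2) 229.299ms=3/5b +229.299ms=3/5b
3) 458.599ms=6/5b +229.299ms=3/5b
4) 687.898ms=9/5b +229.299ms=3/5b
5) 917.197ms=12/5b +229.299ms=3/5b
6) 1146.497ms=3b +229.299ms=3/5b
7) 1375.796ms=18/5b +229.299ms=3/5b
8) 1605.096ms=21/5b +229.299ms=3/5b
9) 1834.395ms=24/5b +229.299ms=3/5b
10) 2063.694ms=27/5b +229.299ms=3/5b
Σ=6b of 6 (157bpm 3/8) — PASS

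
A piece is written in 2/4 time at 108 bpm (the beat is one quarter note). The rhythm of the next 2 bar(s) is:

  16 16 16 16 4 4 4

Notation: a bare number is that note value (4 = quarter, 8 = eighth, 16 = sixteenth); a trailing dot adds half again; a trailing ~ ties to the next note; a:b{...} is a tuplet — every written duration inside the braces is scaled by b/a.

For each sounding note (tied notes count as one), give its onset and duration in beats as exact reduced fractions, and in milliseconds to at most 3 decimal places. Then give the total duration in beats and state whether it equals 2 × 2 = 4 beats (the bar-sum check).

1) 0.0ms=0b +138.889ms=1/4b
2) 138.889ms=1/4b +138.889ms=1/4b
3) 277.778ms=1/2b +138.889ms=1/4b
4) 416.667ms=3/4b +138.889ms=1/4b
5) 555.556ms=1b +555.556ms=1b
6) 1111.111ms=2b +555.556ms=1b
7) 1666.667ms=3b +555.556ms=1b
Σ=4b of 4 (108bpm 2/4) — PASS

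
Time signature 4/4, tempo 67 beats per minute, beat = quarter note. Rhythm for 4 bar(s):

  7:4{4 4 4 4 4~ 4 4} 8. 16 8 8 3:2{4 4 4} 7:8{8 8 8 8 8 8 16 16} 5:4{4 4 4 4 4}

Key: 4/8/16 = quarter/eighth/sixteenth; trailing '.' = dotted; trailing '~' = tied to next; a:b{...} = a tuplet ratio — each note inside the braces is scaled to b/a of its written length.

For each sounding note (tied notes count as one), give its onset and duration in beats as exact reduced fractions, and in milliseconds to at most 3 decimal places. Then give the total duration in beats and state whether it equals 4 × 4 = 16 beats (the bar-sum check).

1) 0.0ms=0b +511.727ms=4/7b
2) 511.727ms=4/7b +511.727ms=4/7b
3) 1023.454ms=8/7b +511.727ms=4/7b
4) 1535.181ms=12/7b +511.727ms=4/7b
5) 2046.908ms=16/7b +1023.454ms=8/7b
6) 3070.362ms=24/7b +511.727ms=4/7b
7) 3582.09ms=4b +671.642ms=3/4b
8) 4253.731ms=19/4b +223.881ms=1/4b
9) 4477.612ms=5b +447.761ms=1/2b
10) 4925.373ms=11/2b +447.761ms=1/2b
11) 5373.134ms=6b +597.015ms=2/3b
12) 5970.149ms=20/3b +597.015ms=2/3b
13) 6567.164ms=22/3b +597.015ms=2/3b
14) 7164.179ms=8b +511.727ms=4/7b
15) 7675.906ms=60/7b +511.727ms=4/7b
16) 8187.633ms=64/7b +511.727ms=4/7b
17) 8699.36ms=68/7b +511.727ms=4/7b
18) 9211.087ms=72/7b +511.727ms=4/7b
19) 9722.814ms=76/7b +511.727ms=4/7b
20) 10234.542ms=80/7b +255.864ms=2/7b
21) 10490.405ms=82/7b +255.864ms=2/7b
22) 10746.269ms=12b +716.418ms=4/5b
23) 11462.687ms=64/5b +716.418ms=4/5b
24) 12179.104ms=68/5b +716.418ms=4/5b
25) 12895.522ms=72/5b +716.418ms=4/5b
26) 13611.94ms=76/5b +716.418ms=4/5b
Σ=16b of 16 (67bpm 4/4) — PASS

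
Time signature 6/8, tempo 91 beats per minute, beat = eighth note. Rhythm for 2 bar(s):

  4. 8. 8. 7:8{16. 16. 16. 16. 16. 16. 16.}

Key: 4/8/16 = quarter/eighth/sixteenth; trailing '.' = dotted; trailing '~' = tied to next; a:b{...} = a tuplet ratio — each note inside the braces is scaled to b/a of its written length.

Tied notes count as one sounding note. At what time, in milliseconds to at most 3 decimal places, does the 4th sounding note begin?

1. 0.0ms @ 0 + 1978.022ms (3)
2. 1978.022ms @ 3 + 989.011ms (3/2)
3. 2967.033ms @ 9/2 + 989.011ms (3/2)
4. 3956.044ms @ 6 + 565.149ms (6/7)
5. 4521.193ms @ 48/7 + 565.149ms (6/7)
6. 5086.342ms @ 54/7 + 565.149ms (6/7)
7. 5651.491ms @ 60/7 + 565.149ms (6/7)
8. 6216.641ms @ 66/7 + 565.149ms (6/7)
9. 6781.79ms @ 72/7 + 565.149ms (6/7)
10. 7346.939ms @ 78/7 + 565.149ms (6/7)

note 4 onset = 6b = 3956.044ms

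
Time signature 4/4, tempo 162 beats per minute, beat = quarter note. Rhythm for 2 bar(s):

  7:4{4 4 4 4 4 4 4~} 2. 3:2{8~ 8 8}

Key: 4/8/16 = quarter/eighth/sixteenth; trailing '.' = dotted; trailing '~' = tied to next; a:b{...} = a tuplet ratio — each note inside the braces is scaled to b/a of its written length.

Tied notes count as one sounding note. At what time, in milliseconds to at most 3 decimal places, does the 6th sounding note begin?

1. 0.0ms @ 0 + 211.64ms (4/7)
2. 211.64ms @ 4/7 + 211.64ms (4/7)
3. 423.28ms @ 8/7 + 211.64ms (4/7)
4. 634.921ms @ 12/7 + 211.64ms (4/7)
5. 846.561ms @ 16/7 + 211.64ms (4/7)
6. 1058.201ms @ 20/7 + 211.64ms (4/7)
7. 1269.841ms @ 24/7 + 1322.751ms (25/7)
8. 2592.593ms @ 7 + 246.914ms (2/3)
9. 2839.506ms @ 23/3 + 123.457ms (1/3)

note 6 onset = 20/7b = 1058.201ms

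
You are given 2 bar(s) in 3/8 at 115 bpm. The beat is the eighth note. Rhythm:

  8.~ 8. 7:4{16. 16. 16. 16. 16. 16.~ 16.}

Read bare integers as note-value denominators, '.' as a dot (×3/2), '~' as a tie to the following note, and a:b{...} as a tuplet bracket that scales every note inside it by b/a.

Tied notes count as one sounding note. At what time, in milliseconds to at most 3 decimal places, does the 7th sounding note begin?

note 7 onset = 36/7b = 2683.23ms

1. 0.0ms @ 0 + 1565.217ms (3)
2. 1565.217ms @ 3 + 223.602ms (3/7)
3. 1788.82ms @ 24/7 + 223.602ms (3/7)
4. 2012.422ms @ 27/7 + 223.602ms (3/7)
5. 2236.025ms @ 30/7 + 223.602ms (3/7)
6. 2459.627ms @ 33/7 + 223.602ms (3/7)
7. 2683.23ms @ 36/7 + 447.205ms (6/7)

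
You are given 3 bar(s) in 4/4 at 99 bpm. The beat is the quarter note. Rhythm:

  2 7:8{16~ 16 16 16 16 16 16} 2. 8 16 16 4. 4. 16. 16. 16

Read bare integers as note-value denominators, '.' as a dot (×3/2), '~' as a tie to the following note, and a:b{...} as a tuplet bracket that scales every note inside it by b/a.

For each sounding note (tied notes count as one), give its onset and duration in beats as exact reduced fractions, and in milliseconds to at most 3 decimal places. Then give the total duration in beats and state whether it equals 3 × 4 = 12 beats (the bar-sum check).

1) 0.0ms=0b +1212.121ms=2b
2) 1212.121ms=2b +346.32ms=4/7b
3) 1558.442ms=18/7b +173.16ms=2/7b
4) 1731.602ms=20/7b +173.16ms=2/7b
5) 1904.762ms=22/7b +173.16ms=2/7b
6) 2077.922ms=24/7b +173.16ms=2/7b
7) 2251.082ms=26/7b +173.16ms=2/7b
8) 2424.242ms=4b +1818.182ms=3b
9) 4242.424ms=7b +303.03ms=1/2b
10) 4545.455ms=15/2b +151.515ms=1/4b
11) 4696.97ms=31/4b +151.515ms=1/4b
12) 4848.485ms=8b +909.091ms=3/2b
13) 5757.576ms=19/2b +909.091ms=3/2b
14) 6666.667ms=11b +227.273ms=3/8b
15) 6893.939ms=91/8b +227.273ms=3/8b
16) 7121.212ms=47/4b +151.515ms=1/4b
Σ=12b of 12 (99bpm 4/4) — PASS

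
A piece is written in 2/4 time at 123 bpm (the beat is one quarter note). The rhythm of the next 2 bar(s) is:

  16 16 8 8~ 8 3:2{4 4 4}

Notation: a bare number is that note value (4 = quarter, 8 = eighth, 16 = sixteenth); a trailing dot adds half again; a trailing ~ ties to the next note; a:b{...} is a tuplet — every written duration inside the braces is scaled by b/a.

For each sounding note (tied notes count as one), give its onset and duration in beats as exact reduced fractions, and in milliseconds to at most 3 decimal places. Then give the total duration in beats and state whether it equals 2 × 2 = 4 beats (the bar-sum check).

1) 0.0ms=0b +121.951ms=1/4b
2) 121.951ms=1/4b +121.951ms=1/4b
3) 243.902ms=1/2b +243.902ms=1/2b
4) 487.805ms=1b +487.805ms=1b
5) 975.61ms=2b +325.203ms=2/3b
6) 1300.813ms=8/3b +325.203ms=2/3b
7) 1626.016ms=10/3b +325.203ms=2/3b
Σ=4b of 4 (123bpm 2/4) — PASS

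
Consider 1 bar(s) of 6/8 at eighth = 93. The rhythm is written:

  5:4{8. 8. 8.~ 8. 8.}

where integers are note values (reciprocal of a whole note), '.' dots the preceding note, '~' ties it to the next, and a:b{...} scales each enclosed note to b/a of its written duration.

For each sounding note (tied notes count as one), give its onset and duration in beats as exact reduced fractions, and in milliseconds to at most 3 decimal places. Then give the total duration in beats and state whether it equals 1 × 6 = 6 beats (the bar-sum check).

1) 0.0ms=0b +774.194ms=6/5b
2) 774.194ms=6/5b +774.194ms=6/5b
3) 1548.387ms=12/5b +1548.387ms=12/5b
4) 3096.774ms=24/5b +774.194ms=6/5b
Σ=6b of 6 (93bpm 6/8) — PASS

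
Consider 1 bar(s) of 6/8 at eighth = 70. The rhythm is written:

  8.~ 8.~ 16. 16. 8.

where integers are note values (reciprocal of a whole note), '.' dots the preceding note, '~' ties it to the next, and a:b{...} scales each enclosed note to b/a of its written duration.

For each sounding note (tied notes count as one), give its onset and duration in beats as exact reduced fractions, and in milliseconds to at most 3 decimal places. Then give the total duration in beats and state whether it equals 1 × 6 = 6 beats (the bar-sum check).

1) 0.0ms=0b +3214.286ms=15/4b
2) 3214.286ms=15/4b +642.857ms=3/4b
3) 3857.143ms=9/2b +1285.714ms=3/2b
Σ=6b of 6 (70bpm 6/8) — PASS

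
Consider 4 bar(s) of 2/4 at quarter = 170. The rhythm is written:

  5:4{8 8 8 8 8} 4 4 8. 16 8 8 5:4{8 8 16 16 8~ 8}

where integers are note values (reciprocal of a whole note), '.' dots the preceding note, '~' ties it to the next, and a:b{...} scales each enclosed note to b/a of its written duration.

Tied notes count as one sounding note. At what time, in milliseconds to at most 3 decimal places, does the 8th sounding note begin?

note 8 onset = 4b = 1411.765ms

1. 0.0ms @ 0 + 141.176ms (2/5)
2. 141.176ms @ 2/5 + 141.176ms (2/5)
3. 282.353ms @ 4/5 + 141.176ms (2/5)
4. 423.529ms @ 6/5 + 141.176ms (2/5)
5. 564.706ms @ 8/5 + 141.176ms (2/5)
6. 705.882ms @ 2 + 352.941ms (1)
7. 1058.824ms @ 3 + 352.941ms (1)
8. 1411.765ms @ 4 + 264.706ms (3/4)
9. 1676.471ms @ 19/4 + 88.235ms (1/4)
10. 1764.706ms @ 5 + 176.471ms (1/2)
11. 1941.176ms @ 11/2 + 176.471ms (1/2)
12. 2117.647ms @ 6 + 141.176ms (2/5)
13. 2258.824ms @ 32/5 + 141.176ms (2/5)
14. 2400.0ms @ 34/5 + 70.588ms (1/5)
15. 2470.588ms @ 7 + 70.588ms (1/5)
16. 2541.176ms @ 36/5 + 282.353ms (4/5)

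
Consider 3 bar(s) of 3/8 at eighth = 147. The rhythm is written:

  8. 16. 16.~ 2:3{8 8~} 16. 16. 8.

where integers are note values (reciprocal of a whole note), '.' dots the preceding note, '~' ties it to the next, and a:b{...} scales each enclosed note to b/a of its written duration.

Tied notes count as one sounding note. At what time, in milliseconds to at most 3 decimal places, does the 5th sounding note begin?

1. 0.0ms @ 0 + 612.245ms (3/2)
2. 612.245ms @ 3/2 + 306.122ms (3/4)
3. 918.367ms @ 9/4 + 918.367ms (9/4)
4. 1836.735ms @ 9/2 + 918.367ms (9/4)
5. 2755.102ms @ 27/4 + 306.122ms (3/4)
6. 3061.224ms @ 15/2 + 612.245ms (3/2)

note 5 onset = 27/4b = 2755.102ms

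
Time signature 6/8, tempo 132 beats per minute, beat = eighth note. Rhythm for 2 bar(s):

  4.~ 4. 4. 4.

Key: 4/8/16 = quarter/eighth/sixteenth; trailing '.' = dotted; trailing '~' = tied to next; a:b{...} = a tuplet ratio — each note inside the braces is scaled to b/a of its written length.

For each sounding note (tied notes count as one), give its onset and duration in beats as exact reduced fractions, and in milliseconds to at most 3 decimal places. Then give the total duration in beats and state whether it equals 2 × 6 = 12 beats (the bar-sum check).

1) 0.0ms=0b +2727.273ms=6b
2) 2727.273ms=6b +1363.636ms=3b
3) 4090.909ms=9b +1363.636ms=3b
Σ=12b of 12 (132bpm 6/8) — PASS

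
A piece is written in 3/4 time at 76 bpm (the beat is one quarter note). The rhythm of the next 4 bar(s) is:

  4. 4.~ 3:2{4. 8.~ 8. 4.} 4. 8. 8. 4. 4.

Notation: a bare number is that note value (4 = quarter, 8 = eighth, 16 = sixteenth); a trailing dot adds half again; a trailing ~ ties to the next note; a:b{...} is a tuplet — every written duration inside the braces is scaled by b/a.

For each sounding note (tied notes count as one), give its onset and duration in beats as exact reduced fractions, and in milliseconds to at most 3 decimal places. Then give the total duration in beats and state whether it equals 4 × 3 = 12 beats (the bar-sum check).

1) 0.0ms=0b +1184.211ms=3/2b
2) 1184.211ms=3/2b +1973.684ms=5/2b
3) 3157.895ms=4b +789.474ms=1b
4) 3947.368ms=5b +789.474ms=1b
5) 4736.842ms=6b +1184.211ms=3/2b
6) 5921.053ms=15/2b +592.105ms=3/4b
7) 6513.158ms=33/4b +592.105ms=3/4b
8) 7105.263ms=9b +1184.211ms=3/2b
9) 8289.474ms=21/2b +1184.211ms=3/2b
Σ=12b of 12 (76bpm 3/4) — PASS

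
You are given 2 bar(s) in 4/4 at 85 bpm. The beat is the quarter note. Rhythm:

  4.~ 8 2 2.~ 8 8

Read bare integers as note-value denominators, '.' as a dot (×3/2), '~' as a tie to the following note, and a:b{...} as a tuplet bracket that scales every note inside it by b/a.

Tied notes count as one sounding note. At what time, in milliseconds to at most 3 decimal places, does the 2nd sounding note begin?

1. 0.0ms @ 0 + 1411.765ms (2)
2. 1411.765ms @ 2 + 1411.765ms (2)
3. 2823.529ms @ 4 + 2470.588ms (7/2)
4. 5294.118ms @ 15/2 + 352.941ms (1/2)

note 2 onset = 2b = 1411.765ms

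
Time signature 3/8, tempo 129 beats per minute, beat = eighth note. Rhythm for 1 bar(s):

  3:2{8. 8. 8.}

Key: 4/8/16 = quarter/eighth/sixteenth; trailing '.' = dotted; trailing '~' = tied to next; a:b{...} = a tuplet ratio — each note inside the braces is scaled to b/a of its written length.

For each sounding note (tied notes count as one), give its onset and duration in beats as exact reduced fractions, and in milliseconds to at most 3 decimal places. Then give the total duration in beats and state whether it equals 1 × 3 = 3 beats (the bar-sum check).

1) 0.0ms=0b +465.116ms=1b
2) 465.116ms=1b +465.116ms=1b
3) 930.233ms=2b +465.116ms=1b
Σ=3b of 3 (129bpm 3/8) — PASS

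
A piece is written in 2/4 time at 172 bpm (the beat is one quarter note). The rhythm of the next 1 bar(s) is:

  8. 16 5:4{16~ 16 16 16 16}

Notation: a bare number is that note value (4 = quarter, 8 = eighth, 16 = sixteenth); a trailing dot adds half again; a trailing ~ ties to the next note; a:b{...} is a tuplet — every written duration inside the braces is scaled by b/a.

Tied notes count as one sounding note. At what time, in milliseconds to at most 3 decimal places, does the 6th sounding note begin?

note 6 onset = 9/5b = 627.907ms

1. 0.0ms @ 0 + 261.628ms (3/4)
2. 261.628ms @ 3/4 + 87.209ms (1/4)
3. 348.837ms @ 1 + 139.535ms (2/5)
4. 488.372ms @ 7/5 + 69.767ms (1/5)
5. 558.14ms @ 8/5 + 69.767ms (1/5)
6. 627.907ms @ 9/5 + 69.767ms (1/5)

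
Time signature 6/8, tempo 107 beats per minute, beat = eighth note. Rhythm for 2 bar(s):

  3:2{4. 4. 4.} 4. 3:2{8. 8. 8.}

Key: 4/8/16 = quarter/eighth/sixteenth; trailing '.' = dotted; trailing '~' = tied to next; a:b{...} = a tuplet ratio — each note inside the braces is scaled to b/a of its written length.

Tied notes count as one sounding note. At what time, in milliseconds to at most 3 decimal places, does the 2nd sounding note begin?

1. 0.0ms @ 0 + 1121.495ms (2)
2. 1121.495ms @ 2 + 1121.495ms (2)
3. 2242.991ms @ 4 + 1121.495ms (2)
4. 3364.486ms @ 6 + 1682.243ms (3)
5. 5046.729ms @ 9 + 560.748ms (1)
6. 5607.477ms @ 10 + 560.748ms (1)
7. 6168.224ms @ 11 + 560.748ms (1)

note 2 onset = 2b = 1121.495ms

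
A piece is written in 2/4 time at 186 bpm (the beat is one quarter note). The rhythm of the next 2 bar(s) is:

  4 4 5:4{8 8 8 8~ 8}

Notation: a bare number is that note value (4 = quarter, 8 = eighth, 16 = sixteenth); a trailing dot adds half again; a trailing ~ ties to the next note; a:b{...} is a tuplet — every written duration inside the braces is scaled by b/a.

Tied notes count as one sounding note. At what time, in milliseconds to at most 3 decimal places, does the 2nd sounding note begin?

note 2 onset = 1b = 322.581ms

1. 0.0ms @ 0 + 322.581ms (1)
2. 322.581ms @ 1 + 322.581ms (1)
3. 645.161ms @ 2 + 129.032ms (2/5)
4. 774.194ms @ 12/5 + 129.032ms (2/5)
5. 903.226ms @ 14/5 + 129.032ms (2/5)
6. 1032.258ms @ 16/5 + 258.065ms (4/5)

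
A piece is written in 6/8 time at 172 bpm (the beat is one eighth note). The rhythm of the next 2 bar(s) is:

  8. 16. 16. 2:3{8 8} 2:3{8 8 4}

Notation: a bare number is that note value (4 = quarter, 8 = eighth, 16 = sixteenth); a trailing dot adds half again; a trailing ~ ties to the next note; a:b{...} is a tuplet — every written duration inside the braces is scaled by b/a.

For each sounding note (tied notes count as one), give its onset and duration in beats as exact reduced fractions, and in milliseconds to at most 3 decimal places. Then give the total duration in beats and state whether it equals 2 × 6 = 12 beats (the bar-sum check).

1) 0.0ms=0b +523.256ms=3/2b
2) 523.256ms=3/2b +261.628ms=3/4b
3) 784.884ms=9/4b +261.628ms=3/4b
4) 1046.512ms=3b +523.256ms=3/2b
5) 1569.767ms=9/2b +523.256ms=3/2b
6) 2093.023ms=6b +523.256ms=3/2b
7) 2616.279ms=15/2b +523.256ms=3/2b
8) 3139.535ms=9b +1046.512ms=3b
Σ=12b of 12 (172bpm 6/8) — PASS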